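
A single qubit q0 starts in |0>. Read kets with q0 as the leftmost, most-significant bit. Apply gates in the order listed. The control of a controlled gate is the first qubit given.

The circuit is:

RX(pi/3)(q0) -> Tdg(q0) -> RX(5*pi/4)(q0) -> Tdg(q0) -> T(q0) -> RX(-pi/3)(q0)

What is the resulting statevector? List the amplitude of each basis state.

The final amplitudes are -3*sqrt(2 - sqrt(2))/8 + sqrt(3*sqrt(2) + 6)/8 + sqrt(2 - sqrt(2))*exp(3*I*pi/4)/8 + sqrt(3*sqrt(2) + 6)*exp(3*I*pi/4)/8 on |0>, -3*I*sqrt(sqrt(2) + 2)/8 - I*sqrt(6 - 3*sqrt(2))/8 - sqrt(sqrt(2) + 2)*exp(I*pi/4)/8 + sqrt(6 - 3*sqrt(2))*exp(I*pi/4)/8 on |1>.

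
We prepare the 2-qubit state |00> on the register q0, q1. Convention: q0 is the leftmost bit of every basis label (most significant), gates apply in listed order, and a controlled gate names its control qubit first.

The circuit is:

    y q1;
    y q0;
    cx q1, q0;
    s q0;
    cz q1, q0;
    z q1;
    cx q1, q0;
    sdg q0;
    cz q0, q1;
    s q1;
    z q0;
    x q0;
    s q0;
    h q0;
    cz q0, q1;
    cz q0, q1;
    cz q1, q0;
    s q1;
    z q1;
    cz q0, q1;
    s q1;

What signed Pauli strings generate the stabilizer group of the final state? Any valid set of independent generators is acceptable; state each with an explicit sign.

The stabilizer group can be generated by +XI, -IZ, among other valid generating sets.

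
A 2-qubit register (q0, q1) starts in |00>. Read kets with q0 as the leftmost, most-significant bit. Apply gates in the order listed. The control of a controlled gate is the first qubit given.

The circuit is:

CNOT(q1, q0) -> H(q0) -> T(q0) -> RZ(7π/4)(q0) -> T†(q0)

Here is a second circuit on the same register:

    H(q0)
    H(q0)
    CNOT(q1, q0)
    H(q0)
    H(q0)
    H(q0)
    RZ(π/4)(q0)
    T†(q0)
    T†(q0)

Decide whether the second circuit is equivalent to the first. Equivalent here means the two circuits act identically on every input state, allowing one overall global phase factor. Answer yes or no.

Yes: on every input state the two circuits agree up to one overall phase factor.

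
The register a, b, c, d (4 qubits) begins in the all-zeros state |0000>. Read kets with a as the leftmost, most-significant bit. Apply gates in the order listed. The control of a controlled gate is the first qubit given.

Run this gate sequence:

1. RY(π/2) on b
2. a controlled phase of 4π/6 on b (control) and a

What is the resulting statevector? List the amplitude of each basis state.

After the circuit, the state carries amplitude sqrt(2)/2 on |0000>, sqrt(2)/2 on |0100>, and 0 on every other basis state.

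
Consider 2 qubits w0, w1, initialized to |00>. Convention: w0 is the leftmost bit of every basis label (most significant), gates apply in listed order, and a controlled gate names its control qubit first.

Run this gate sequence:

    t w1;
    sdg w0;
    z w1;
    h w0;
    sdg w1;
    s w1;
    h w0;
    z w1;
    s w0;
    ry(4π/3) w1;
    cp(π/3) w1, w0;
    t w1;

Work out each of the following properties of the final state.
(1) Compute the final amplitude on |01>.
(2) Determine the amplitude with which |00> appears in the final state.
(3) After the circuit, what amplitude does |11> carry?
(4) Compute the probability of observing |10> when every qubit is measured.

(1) The amplitude on |01> is sqrt(3)*exp(I*pi/4)/2. Key observation: gates 2-9 undo each other exactly, leaving only the rest of the circuit to track.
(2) The final state's coefficient on |00> equals -1/2.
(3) The final state's coefficient on |11> equals 0.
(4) A full measurement returns |10> with probability 0.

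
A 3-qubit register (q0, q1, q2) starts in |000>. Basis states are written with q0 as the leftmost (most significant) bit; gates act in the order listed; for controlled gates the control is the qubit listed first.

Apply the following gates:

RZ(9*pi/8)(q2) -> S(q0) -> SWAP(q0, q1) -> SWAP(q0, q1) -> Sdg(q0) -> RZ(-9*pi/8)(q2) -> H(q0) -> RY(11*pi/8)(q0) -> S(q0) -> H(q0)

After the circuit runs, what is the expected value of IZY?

In the final state, IZY has expectation 0. Key observation: the block from step 1 through step 6 cancels to the identity and can be dropped.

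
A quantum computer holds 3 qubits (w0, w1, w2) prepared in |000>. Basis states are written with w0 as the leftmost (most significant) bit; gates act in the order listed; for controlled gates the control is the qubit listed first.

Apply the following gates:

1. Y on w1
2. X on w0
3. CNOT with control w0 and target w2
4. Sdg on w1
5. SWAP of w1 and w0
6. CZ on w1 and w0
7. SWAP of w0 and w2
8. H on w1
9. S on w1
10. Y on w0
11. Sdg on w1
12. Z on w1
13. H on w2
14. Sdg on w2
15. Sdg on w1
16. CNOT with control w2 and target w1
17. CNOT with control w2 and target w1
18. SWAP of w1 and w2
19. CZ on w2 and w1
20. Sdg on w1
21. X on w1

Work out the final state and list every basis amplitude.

The resulting statevector has amplitude I/2 on |000>, -1/2 on |001>, I/2 on |010>, 1/2 on |011>, 0 on |100>, 0 on |101>, 0 on |110>, 0 on |111>. Key observation: steps 16-17 multiply out to the identity, so the circuit reduces to the remaining gates.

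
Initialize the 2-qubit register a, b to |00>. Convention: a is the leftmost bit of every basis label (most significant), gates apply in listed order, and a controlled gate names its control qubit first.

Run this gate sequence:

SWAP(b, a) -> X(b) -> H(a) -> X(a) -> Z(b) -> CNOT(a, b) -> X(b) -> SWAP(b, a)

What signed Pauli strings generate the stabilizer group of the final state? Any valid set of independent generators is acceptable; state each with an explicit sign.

The final state is stabilized by the group generated by +XX, +ZZ; other independent generating sets are equally valid.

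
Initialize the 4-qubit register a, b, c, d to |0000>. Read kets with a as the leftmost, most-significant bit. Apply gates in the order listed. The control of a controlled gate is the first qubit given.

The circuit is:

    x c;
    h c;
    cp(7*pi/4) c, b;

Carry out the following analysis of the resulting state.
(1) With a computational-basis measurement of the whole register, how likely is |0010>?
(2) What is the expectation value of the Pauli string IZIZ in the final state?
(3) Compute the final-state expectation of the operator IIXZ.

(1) A full measurement returns |0010> with probability 1/2.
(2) In the final state, IZIZ has expectation 1.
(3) The expectation value of IIXZ is -1.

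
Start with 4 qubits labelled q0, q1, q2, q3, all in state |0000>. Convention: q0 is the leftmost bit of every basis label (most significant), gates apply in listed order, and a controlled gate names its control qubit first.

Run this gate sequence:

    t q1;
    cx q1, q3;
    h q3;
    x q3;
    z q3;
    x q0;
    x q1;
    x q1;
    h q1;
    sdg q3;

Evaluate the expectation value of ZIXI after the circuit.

The expectation value of ZIXI is 0. Key observation: the block from step 7 through step 8 cancels to the identity and can be dropped.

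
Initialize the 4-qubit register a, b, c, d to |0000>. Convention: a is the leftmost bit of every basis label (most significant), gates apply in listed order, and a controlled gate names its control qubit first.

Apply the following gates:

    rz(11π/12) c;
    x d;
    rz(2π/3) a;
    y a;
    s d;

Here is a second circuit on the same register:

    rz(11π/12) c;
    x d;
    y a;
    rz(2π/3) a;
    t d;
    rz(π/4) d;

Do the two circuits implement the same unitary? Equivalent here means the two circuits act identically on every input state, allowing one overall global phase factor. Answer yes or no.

No, they are not equivalent — no single phase factor reconciles the two unitaries.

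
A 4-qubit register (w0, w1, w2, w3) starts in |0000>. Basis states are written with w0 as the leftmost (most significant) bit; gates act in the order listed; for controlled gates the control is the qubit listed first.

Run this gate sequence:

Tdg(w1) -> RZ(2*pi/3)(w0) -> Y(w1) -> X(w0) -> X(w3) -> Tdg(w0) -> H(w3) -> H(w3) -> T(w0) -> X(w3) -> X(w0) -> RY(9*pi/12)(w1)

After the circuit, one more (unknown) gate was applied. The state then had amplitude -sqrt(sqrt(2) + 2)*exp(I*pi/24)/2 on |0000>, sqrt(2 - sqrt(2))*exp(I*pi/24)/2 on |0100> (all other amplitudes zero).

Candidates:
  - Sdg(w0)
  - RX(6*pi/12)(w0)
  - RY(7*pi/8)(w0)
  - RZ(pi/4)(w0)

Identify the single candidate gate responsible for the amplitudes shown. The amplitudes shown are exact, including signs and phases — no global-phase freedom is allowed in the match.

The applied gate was RZ(pi/4)(w0).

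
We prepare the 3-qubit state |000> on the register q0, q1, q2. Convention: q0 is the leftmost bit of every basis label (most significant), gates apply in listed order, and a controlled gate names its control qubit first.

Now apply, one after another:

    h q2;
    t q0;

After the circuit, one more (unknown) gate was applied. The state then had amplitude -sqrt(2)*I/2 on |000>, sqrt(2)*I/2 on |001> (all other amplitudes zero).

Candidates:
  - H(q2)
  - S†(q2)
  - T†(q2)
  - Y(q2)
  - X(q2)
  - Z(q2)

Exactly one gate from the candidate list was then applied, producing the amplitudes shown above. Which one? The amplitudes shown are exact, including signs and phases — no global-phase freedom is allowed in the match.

It was Y(q2) that produced the state shown.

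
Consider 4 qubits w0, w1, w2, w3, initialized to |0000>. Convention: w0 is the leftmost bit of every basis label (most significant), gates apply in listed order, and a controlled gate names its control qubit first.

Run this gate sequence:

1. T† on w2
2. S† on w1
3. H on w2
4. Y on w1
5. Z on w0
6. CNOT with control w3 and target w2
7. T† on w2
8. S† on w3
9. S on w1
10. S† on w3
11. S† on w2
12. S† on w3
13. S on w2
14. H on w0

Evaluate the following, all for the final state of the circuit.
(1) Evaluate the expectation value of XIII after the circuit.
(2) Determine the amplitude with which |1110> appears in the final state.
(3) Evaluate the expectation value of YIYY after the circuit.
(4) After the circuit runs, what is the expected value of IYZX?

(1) In the final state, XIII has expectation 1.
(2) |1110> carries amplitude exp(3*I*pi/4)/2 in the final state.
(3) The expectation value of YIYY is 0.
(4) The observable IYZX averages to 0.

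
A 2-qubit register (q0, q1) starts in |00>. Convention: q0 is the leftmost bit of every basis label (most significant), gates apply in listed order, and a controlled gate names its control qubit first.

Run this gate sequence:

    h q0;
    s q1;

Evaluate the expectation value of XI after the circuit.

In the final state, XI has expectation 1.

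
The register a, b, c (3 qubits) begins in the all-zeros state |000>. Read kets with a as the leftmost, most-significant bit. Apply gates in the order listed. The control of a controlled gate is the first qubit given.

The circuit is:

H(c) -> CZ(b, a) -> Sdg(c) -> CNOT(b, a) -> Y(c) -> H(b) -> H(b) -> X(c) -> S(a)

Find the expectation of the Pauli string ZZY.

In the final state, ZZY has expectation 1.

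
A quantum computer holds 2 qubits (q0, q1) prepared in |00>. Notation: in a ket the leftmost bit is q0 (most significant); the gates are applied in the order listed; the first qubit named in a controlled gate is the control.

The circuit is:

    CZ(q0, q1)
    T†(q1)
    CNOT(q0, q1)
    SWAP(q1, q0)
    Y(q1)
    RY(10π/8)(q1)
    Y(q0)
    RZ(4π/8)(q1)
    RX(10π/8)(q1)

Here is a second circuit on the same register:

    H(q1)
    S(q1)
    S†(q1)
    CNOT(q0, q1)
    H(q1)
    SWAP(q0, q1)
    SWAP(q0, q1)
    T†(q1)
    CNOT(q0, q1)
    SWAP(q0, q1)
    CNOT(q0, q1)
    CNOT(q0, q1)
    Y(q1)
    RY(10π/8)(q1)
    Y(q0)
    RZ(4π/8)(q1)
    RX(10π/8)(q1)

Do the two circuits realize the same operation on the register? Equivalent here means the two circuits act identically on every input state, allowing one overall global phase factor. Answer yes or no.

Yes, they are equivalent — the unitaries differ by at most a global phase.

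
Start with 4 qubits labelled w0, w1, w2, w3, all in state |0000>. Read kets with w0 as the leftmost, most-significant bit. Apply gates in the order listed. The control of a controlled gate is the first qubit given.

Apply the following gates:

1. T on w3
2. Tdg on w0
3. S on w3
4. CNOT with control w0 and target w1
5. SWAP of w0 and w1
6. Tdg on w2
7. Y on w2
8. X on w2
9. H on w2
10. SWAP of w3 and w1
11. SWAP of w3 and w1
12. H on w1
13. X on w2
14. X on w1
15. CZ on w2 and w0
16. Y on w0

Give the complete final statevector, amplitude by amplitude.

After the circuit, the state carries amplitude -1/2 on |1000>, -1/2 on |1010>, -1/2 on |1100>, -1/2 on |1110>, and 0 on every other basis state. Key observation: the block from step 10 through step 11 cancels to the identity and can be dropped.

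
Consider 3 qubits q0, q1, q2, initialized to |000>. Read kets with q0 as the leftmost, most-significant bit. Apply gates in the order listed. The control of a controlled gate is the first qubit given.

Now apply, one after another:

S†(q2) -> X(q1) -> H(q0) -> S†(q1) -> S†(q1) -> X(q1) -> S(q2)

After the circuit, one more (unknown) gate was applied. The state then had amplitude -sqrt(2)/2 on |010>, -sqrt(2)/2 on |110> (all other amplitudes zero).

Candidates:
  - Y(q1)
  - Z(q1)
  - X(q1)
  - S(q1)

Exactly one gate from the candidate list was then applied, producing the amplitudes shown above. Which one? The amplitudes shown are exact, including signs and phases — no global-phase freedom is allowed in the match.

The applied gate was X(q1).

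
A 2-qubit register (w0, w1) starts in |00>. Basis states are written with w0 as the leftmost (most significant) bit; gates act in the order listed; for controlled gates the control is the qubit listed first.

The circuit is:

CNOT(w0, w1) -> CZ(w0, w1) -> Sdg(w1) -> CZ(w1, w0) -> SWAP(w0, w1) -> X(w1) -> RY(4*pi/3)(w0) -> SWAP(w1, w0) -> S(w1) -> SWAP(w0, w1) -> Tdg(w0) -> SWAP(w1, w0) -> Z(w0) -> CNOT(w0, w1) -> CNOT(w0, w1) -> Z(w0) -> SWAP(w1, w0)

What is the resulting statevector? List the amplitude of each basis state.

The resulting statevector has amplitude 0 on |00>, -1/2 on |01>, 0 on |10>, sqrt(3)*exp(I*pi/4)/2 on |11>.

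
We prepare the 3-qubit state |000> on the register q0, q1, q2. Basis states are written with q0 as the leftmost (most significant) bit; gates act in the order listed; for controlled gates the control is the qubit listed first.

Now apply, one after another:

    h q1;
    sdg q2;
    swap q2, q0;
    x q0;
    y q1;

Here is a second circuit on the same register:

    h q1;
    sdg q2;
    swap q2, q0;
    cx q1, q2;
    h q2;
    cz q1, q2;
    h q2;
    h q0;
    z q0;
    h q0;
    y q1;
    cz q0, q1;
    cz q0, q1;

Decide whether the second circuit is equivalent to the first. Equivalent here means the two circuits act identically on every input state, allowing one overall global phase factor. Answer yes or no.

Yes: on every input state the two circuits agree up to one overall phase factor.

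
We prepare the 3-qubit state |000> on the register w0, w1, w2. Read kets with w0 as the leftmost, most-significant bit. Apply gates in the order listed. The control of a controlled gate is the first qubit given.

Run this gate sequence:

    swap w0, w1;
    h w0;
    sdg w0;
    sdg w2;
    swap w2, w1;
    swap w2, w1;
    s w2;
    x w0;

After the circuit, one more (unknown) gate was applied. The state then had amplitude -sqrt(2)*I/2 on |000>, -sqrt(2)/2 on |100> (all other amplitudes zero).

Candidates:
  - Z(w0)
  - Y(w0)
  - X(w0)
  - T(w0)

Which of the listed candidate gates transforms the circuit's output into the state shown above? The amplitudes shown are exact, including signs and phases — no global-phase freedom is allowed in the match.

The applied gate was Z(w0). Key observation: steps 4-7 multiply out to the identity, so the circuit reduces to the remaining gates.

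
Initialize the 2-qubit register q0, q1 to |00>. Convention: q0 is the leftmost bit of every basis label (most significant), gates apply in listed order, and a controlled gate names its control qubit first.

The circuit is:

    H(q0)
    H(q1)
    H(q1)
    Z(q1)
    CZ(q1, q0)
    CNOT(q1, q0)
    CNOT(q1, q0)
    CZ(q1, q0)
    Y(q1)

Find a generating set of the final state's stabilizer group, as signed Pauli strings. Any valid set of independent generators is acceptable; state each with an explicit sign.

The stabilizer group can be generated by +XI, -IZ, among other valid generating sets. Key observation: gates 5-8 undo each other exactly, leaving only the rest of the circuit to track.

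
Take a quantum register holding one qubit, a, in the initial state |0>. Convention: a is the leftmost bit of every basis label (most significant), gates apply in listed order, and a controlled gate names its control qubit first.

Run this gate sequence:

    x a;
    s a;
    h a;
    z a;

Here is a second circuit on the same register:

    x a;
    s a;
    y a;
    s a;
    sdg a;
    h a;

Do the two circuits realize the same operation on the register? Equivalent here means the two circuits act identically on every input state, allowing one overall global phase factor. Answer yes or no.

No, they are not equivalent — no single phase factor reconciles the two unitaries.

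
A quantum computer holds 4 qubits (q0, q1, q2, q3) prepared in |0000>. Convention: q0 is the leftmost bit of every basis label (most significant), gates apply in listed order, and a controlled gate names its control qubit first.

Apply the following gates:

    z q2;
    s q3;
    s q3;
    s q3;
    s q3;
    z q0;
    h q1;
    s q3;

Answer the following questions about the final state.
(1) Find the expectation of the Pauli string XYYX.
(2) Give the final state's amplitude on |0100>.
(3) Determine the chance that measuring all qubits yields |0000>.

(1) The expectation value of XYYX is 0. Key observation: the block from step 2 through step 5 cancels to the identity and can be dropped.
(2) The final state's coefficient on |0100> equals sqrt(2)/2.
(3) Outcome |0000> occurs with probability 1/2.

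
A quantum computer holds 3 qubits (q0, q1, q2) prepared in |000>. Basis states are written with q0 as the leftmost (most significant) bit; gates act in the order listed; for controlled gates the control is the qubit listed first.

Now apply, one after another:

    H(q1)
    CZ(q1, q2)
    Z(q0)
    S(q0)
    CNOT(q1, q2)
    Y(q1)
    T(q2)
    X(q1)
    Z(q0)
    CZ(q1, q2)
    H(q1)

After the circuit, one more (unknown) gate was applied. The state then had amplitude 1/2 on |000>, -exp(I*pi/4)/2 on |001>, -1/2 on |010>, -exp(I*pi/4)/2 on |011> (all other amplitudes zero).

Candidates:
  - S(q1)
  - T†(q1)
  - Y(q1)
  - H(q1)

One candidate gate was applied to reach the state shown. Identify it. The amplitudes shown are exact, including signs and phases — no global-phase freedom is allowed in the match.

The applied gate was Y(q1).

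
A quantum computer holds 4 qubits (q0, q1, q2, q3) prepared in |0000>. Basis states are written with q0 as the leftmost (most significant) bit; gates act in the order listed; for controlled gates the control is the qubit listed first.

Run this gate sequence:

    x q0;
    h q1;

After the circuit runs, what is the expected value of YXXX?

In the final state, YXXX has expectation 0.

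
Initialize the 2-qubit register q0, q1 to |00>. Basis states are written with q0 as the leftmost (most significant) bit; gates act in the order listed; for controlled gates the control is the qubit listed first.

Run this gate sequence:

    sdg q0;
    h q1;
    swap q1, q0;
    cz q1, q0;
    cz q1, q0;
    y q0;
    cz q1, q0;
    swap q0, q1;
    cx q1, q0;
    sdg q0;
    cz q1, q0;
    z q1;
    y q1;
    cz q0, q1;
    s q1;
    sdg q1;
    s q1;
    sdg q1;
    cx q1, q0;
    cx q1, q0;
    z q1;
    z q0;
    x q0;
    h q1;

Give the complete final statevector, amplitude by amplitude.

The final amplitudes are I/2 on |00>, I/2 on |01>, -1/2 on |10>, 1/2 on |11>.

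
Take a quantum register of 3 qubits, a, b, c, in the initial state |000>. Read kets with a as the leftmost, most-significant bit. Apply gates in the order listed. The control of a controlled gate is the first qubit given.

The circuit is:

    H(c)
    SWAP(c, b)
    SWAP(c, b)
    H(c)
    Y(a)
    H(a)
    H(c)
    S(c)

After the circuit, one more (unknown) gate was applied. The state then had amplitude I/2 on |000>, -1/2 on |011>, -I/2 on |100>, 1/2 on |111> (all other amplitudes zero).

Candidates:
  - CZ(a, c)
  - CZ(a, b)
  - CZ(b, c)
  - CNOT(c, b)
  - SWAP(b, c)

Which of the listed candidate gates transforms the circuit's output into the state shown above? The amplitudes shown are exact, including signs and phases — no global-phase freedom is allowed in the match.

The applied gate was CNOT(c, b).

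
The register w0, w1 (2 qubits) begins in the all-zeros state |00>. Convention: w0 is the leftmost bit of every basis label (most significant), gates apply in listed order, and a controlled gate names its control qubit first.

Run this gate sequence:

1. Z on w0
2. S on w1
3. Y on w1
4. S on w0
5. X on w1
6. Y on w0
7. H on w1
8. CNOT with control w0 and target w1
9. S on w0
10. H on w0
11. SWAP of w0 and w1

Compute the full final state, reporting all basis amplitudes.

After the circuit, the state carries amplitude -I/2 on |00>, I/2 on |01>, -I/2 on |10>, I/2 on |11>.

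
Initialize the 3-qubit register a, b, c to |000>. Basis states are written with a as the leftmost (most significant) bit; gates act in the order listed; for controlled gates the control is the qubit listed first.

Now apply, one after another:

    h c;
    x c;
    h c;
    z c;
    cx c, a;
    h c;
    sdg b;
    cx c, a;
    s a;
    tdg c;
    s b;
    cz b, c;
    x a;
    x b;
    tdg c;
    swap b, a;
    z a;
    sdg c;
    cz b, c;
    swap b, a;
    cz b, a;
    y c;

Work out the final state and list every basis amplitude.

The final amplitudes are sqrt(2)/2 on |010>, sqrt(2)*I/2 on |111>, and 0 on every other basis state. Key observation: gates 1-4 undo each other exactly, leaving only the rest of the circuit to track.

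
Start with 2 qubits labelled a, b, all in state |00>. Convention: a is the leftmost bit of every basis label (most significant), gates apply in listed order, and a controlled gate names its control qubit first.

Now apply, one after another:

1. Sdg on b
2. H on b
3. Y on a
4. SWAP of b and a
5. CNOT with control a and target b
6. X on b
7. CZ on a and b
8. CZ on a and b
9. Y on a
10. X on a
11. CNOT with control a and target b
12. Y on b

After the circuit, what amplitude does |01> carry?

The final state's coefficient on |01> equals -sqrt(2)*I/2.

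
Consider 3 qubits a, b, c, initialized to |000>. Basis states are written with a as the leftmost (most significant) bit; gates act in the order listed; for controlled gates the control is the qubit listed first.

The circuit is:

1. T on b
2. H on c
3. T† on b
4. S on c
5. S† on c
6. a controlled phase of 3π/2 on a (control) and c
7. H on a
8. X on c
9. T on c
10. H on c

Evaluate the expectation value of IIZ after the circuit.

In the final state, IIZ has expectation sqrt(2)/2.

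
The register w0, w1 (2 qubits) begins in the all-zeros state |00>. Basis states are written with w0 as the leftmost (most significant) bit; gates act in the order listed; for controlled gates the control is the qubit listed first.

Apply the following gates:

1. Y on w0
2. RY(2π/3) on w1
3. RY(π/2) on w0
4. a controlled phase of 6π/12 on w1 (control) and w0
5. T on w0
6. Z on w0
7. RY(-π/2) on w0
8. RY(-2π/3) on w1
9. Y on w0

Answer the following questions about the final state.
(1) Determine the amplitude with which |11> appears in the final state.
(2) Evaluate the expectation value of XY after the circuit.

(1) The amplitude on |11> is -sqrt(6)/8.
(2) In the final state, XY has expectation -sqrt(3)/4.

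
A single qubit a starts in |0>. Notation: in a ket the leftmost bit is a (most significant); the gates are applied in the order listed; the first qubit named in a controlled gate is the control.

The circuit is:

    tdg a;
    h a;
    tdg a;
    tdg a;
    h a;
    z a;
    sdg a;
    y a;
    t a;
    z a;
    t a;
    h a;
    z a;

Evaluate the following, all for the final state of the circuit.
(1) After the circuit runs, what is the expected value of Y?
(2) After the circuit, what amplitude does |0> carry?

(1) In the final state, Y has expectation -1.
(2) The amplitude on |0> is sqrt(2)/2.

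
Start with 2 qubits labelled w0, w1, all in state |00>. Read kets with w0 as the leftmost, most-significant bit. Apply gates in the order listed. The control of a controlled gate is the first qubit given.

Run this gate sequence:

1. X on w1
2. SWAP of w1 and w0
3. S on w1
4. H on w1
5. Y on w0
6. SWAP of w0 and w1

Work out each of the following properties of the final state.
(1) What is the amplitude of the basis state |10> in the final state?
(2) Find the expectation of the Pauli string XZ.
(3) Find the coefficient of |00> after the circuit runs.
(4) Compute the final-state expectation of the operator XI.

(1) |10> carries amplitude -sqrt(2)*I/2 in the final state.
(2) The expectation value of XZ is 1.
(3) The final state's coefficient on |00> equals -sqrt(2)*I/2.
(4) In the final state, XI has expectation 1.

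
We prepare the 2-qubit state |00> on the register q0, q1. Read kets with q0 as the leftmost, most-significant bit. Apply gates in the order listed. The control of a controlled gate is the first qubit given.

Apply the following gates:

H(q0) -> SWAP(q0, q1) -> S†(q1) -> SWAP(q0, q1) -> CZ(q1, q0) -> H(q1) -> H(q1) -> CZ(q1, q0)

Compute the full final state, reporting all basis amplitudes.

The final amplitudes are sqrt(2)/2 on |00>, 0 on |01>, -sqrt(2)*I/2 on |10>, 0 on |11>. Key observation: steps 5-8 multiply out to the identity, so the circuit reduces to the remaining gates.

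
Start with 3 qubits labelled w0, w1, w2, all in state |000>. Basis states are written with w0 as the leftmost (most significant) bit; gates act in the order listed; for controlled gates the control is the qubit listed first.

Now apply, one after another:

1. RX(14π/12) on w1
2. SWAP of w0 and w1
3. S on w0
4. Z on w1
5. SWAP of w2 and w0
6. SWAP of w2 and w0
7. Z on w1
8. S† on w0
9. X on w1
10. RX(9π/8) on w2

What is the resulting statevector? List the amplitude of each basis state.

The final amplitudes are 0 on |000>, 0 on |001>, (-sqrt(2) + sqrt(6))*sin(pi/16)/4 on |010>, I*(-sqrt(2) + sqrt(6))*cos(pi/16)/4 on |011>, 0 on |100>, 0 on |101>, I*(sqrt(2) + sqrt(6))*sin(pi/16)/4 on |110>, -(sqrt(2) + sqrt(6))*cos(pi/16)/4 on |111>. Key observation: the block from step 3 through step 8 cancels to the identity and can be dropped.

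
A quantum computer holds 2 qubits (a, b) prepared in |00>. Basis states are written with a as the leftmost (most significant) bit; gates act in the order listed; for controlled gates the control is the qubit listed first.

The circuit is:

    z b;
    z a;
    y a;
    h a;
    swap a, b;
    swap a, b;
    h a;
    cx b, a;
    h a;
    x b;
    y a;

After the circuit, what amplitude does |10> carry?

The amplitude on |10> is 0. Key observation: gates 4-7 undo each other exactly, leaving only the rest of the circuit to track.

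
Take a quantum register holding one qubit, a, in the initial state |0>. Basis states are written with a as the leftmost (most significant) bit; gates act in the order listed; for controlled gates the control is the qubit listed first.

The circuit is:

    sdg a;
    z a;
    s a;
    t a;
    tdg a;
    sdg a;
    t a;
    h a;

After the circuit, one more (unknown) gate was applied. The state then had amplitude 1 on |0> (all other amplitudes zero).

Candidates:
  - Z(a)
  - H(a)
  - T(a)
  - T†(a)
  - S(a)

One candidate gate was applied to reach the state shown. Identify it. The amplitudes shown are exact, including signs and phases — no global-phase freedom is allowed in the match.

The unique candidate consistent with the amplitudes is H(a). Key observation: the block from step 3 through step 6 cancels to the identity and can be dropped.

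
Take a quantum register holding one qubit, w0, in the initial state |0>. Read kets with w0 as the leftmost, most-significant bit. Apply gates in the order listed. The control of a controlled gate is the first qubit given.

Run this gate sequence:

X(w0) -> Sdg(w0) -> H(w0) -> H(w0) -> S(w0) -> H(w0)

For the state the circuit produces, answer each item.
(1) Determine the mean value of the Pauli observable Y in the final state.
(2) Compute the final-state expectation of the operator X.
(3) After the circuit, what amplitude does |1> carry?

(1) The expectation value of Y is 0. Key observation: the block from step 3 through step 4 cancels to the identity and can be dropped.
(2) The expectation value of X is -1.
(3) The final state's coefficient on |1> equals -sqrt(2)/2.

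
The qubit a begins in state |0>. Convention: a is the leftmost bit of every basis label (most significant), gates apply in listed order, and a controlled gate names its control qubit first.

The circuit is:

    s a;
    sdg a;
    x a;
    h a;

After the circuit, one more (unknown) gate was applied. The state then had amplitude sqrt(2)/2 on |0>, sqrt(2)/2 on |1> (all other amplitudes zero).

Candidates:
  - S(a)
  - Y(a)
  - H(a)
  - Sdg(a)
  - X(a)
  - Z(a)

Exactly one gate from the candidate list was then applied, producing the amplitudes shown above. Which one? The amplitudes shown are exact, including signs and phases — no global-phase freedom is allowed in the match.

The unique candidate consistent with the amplitudes is Z(a). Key observation: steps 1-2 multiply out to the identity, so the circuit reduces to the remaining gates.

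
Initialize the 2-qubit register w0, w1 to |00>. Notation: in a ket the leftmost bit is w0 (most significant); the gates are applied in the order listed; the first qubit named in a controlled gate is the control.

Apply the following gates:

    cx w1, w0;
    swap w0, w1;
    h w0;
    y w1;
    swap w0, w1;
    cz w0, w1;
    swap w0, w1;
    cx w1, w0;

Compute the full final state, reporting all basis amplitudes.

The final amplitudes are 0 on |00>, -sqrt(2)*I/2 on |01>, 0 on |10>, sqrt(2)*I/2 on |11>.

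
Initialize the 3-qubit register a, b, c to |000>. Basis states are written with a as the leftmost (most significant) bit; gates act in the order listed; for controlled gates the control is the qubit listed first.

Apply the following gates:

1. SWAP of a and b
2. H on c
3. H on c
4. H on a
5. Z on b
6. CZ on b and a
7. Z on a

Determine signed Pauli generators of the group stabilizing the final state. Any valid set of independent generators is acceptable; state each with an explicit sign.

The stabilizer group can be generated by -XII, +IZI, +IIZ, among other valid generating sets. Key observation: steps 2-3 multiply out to the identity, so the circuit reduces to the remaining gates.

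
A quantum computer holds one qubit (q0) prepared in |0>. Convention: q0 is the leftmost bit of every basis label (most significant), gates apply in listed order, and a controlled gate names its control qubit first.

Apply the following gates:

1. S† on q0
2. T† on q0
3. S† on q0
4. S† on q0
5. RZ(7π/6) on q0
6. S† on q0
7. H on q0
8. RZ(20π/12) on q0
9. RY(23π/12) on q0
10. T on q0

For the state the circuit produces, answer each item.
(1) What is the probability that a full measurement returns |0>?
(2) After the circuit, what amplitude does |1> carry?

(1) The probability of measuring |0> is -sqrt(2)/16 + sqrt(6)/16 + 1/2.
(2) The final state's coefficient on |1> equals -I*sqrt(6*sqrt(2) + 12)/8 - I*sqrt(4 - 2*sqrt(2))/8 - sqrt(12 - 6*sqrt(2))*exp(5*I*pi/6)/8 + sqrt(2*sqrt(2) + 4)*exp(5*I*pi/6)/8.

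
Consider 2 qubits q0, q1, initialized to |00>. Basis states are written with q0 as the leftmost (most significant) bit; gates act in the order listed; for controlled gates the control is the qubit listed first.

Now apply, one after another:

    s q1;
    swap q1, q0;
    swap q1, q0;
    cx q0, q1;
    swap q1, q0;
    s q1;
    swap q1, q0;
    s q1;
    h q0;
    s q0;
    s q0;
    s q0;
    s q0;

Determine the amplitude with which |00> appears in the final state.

|00> carries amplitude sqrt(2)/2 in the final state. Key observation: gates 10-13 undo each other exactly, leaving only the rest of the circuit to track.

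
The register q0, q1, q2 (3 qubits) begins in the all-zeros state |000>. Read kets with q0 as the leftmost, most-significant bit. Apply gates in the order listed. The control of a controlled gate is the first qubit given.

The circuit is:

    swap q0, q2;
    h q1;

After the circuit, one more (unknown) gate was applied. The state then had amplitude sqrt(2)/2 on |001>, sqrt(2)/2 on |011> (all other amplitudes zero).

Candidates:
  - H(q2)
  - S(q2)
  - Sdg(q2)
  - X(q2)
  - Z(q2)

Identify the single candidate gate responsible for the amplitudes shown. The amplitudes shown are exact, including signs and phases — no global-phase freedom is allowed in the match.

It was X(q2) that produced the state shown.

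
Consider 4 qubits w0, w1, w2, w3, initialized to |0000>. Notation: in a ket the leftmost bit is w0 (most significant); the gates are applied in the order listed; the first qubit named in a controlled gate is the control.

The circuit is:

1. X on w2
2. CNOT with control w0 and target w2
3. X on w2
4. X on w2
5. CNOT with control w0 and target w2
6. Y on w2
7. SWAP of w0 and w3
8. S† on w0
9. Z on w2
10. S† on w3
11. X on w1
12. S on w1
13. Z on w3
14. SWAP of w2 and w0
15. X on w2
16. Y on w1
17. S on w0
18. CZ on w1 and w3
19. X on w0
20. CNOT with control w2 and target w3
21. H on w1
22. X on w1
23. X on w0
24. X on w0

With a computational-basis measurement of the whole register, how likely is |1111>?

The probability of measuring |1111> is 1/2. Key observation: the block from step 2 through step 5 cancels to the identity and can be dropped.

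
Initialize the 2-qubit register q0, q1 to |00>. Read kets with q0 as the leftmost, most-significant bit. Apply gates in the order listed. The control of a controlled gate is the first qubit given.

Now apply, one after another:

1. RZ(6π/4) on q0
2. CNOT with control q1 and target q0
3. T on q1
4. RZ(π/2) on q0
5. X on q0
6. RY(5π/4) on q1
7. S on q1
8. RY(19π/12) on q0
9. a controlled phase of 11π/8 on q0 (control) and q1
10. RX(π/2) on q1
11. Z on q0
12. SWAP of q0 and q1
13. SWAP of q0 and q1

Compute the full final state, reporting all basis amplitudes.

The resulting statevector has amplitude -1/4 + sqrt(2)/8 + sqrt(6)/8 on |00>, I*(-sqrt(2) + sqrt(6) + 2*sqrt(3))/8 on |01>, (1 + sqrt(2) + sqrt(3) + (-sqrt(6) - 1 + sqrt(3))*exp(5*I*pi/8))*exp(3*I*pi/8)/8 on |10>, ((-sqrt(6) - 1 + sqrt(3))*exp(I*pi/8) + I + sqrt(2)*I + sqrt(3)*I)*exp(3*I*pi/8)/8 on |11>.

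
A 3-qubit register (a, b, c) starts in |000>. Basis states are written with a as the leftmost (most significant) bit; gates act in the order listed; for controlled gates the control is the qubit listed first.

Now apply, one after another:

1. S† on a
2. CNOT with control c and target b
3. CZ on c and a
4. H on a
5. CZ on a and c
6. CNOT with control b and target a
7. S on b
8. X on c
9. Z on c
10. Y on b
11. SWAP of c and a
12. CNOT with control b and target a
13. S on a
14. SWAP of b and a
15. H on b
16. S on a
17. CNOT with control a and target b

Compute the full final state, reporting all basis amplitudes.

The resulting statevector has amplitude 0 on |000>, 0 on |001>, 0 on |010>, 0 on |011>, 1/2 on |100>, 1/2 on |101>, 1/2 on |110>, 1/2 on |111>.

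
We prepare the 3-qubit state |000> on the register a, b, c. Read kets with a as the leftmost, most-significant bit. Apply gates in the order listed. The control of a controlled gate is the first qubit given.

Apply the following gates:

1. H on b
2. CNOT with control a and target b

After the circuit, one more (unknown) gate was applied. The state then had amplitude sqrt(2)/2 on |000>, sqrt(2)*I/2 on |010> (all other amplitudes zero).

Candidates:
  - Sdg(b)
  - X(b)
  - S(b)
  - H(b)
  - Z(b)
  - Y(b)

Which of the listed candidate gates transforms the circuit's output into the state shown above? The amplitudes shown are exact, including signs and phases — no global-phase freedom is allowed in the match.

The applied gate was S(b).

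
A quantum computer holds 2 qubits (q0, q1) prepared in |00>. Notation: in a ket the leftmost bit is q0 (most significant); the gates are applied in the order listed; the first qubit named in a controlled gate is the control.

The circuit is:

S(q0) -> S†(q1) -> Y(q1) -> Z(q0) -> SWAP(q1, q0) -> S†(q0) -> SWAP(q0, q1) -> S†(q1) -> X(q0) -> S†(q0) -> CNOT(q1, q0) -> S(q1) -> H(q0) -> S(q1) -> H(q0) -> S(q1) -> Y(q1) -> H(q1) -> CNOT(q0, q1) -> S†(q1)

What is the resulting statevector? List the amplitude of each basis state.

The final amplitudes are sqrt(2)/2 on |00>, -sqrt(2)*I/2 on |01>, 0 on |10>, 0 on |11>.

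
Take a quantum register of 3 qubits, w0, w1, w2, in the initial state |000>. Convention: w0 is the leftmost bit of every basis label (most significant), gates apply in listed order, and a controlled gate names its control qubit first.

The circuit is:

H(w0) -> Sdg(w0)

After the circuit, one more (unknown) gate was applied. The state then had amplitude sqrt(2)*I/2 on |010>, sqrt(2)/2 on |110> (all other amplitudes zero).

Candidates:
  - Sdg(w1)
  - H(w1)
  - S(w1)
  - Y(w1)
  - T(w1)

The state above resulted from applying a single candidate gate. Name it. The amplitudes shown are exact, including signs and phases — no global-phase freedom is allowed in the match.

The unique candidate consistent with the amplitudes is Y(w1).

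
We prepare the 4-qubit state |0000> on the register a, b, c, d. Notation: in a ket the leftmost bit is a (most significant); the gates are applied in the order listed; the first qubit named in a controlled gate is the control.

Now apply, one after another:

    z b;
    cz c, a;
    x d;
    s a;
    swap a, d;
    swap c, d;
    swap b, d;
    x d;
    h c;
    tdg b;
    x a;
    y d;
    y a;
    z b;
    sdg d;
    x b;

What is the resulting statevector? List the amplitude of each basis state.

After the circuit, the state carries amplitude sqrt(2)/2 on |1100>, sqrt(2)/2 on |1110>, and 0 on every other basis state.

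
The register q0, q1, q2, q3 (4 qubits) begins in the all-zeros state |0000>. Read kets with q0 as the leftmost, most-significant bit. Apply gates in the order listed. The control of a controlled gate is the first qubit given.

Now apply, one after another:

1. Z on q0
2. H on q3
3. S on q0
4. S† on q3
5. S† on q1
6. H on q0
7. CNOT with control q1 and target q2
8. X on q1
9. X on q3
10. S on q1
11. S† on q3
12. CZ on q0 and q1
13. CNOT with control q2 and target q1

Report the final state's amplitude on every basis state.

The final amplitudes are 1/2 on |0100>, 1/2 on |0101>, -1/2 on |1100>, -1/2 on |1101>, and 0 on every other basis state.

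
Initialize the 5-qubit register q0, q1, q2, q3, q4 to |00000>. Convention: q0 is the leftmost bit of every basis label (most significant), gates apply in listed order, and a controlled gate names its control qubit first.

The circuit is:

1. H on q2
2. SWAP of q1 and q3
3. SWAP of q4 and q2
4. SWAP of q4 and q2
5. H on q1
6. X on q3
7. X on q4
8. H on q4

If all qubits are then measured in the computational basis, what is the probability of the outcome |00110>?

The probability of measuring |00110> is 1/8. Key observation: steps 3-4 multiply out to the identity, so the circuit reduces to the remaining gates.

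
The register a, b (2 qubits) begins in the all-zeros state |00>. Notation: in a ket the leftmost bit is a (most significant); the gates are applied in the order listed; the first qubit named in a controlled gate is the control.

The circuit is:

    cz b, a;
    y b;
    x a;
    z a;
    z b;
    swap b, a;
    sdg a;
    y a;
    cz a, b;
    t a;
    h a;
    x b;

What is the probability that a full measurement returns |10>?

The probability of measuring |10> is 1/2.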